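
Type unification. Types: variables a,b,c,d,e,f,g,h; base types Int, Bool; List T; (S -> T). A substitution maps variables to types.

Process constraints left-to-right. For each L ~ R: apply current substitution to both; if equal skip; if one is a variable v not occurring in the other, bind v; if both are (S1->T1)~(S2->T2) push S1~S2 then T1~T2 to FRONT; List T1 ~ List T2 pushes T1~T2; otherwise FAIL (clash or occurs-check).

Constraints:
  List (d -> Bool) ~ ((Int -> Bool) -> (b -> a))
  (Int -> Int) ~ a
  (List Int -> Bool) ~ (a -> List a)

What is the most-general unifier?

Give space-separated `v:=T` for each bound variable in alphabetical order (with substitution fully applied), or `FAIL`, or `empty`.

Answer: FAIL

Derivation:
step 1: unify List (d -> Bool) ~ ((Int -> Bool) -> (b -> a))  [subst: {-} | 2 pending]
  clash: List (d -> Bool) vs ((Int -> Bool) -> (b -> a))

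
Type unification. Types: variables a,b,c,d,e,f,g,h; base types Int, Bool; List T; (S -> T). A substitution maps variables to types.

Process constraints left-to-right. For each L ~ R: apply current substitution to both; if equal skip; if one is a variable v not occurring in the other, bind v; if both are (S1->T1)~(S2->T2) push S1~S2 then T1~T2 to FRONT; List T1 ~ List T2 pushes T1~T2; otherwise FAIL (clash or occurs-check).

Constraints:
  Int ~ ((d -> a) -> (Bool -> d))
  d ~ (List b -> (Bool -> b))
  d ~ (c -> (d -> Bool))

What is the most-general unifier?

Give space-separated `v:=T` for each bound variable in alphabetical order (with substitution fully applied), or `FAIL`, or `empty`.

Answer: FAIL

Derivation:
step 1: unify Int ~ ((d -> a) -> (Bool -> d))  [subst: {-} | 2 pending]
  clash: Int vs ((d -> a) -> (Bool -> d))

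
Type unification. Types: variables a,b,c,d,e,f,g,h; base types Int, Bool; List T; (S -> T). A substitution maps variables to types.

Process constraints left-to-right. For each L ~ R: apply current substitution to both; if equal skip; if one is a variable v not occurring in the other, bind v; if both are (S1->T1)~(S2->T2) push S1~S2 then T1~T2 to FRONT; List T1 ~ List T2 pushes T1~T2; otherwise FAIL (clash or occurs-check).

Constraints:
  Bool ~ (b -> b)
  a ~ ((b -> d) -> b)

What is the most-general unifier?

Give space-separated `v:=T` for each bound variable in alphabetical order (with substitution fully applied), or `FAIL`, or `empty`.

Answer: FAIL

Derivation:
step 1: unify Bool ~ (b -> b)  [subst: {-} | 1 pending]
  clash: Bool vs (b -> b)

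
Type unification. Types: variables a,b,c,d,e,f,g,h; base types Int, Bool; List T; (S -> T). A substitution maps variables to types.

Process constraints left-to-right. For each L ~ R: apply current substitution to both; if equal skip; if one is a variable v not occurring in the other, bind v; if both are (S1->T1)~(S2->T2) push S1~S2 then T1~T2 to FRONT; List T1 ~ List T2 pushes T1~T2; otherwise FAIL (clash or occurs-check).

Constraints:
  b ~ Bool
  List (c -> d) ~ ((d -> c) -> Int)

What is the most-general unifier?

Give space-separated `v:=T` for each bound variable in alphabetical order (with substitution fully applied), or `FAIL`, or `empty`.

Answer: FAIL

Derivation:
step 1: unify b ~ Bool  [subst: {-} | 1 pending]
  bind b := Bool
step 2: unify List (c -> d) ~ ((d -> c) -> Int)  [subst: {b:=Bool} | 0 pending]
  clash: List (c -> d) vs ((d -> c) -> Int)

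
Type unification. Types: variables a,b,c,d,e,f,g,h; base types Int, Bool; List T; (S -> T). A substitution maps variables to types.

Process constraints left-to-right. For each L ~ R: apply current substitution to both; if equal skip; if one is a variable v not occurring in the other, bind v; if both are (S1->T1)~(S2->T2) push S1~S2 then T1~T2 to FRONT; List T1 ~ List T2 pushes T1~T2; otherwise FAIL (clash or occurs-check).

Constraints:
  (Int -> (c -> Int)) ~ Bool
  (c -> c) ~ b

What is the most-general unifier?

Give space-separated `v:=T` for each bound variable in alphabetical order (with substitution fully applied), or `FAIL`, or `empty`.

Answer: FAIL

Derivation:
step 1: unify (Int -> (c -> Int)) ~ Bool  [subst: {-} | 1 pending]
  clash: (Int -> (c -> Int)) vs Bool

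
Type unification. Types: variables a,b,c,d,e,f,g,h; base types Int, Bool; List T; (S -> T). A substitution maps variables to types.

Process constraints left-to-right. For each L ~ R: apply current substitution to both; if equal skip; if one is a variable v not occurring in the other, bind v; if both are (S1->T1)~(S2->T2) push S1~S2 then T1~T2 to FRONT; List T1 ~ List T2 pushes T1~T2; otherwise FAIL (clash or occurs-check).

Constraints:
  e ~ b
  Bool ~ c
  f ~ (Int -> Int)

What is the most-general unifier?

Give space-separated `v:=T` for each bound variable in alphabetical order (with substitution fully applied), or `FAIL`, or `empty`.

step 1: unify e ~ b  [subst: {-} | 2 pending]
  bind e := b
step 2: unify Bool ~ c  [subst: {e:=b} | 1 pending]
  bind c := Bool
step 3: unify f ~ (Int -> Int)  [subst: {e:=b, c:=Bool} | 0 pending]
  bind f := (Int -> Int)

Answer: c:=Bool e:=b f:=(Int -> Int)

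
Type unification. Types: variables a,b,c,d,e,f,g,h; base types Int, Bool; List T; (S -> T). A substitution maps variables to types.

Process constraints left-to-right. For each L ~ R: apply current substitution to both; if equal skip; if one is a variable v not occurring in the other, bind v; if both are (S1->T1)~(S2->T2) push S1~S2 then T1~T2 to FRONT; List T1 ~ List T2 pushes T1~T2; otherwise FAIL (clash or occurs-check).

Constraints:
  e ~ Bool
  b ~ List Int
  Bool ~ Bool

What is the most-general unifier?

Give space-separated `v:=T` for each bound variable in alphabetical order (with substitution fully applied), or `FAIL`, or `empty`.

step 1: unify e ~ Bool  [subst: {-} | 2 pending]
  bind e := Bool
step 2: unify b ~ List Int  [subst: {e:=Bool} | 1 pending]
  bind b := List Int
step 3: unify Bool ~ Bool  [subst: {e:=Bool, b:=List Int} | 0 pending]
  -> identical, skip

Answer: b:=List Int e:=Bool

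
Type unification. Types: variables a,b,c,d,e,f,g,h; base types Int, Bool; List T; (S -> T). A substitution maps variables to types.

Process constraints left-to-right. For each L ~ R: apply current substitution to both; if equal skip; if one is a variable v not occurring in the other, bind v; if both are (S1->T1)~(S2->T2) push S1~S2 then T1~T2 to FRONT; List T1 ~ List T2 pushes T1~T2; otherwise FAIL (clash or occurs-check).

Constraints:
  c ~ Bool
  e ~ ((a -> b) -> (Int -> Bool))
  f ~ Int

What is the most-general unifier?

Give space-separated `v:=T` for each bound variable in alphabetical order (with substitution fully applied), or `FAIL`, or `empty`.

Answer: c:=Bool e:=((a -> b) -> (Int -> Bool)) f:=Int

Derivation:
step 1: unify c ~ Bool  [subst: {-} | 2 pending]
  bind c := Bool
step 2: unify e ~ ((a -> b) -> (Int -> Bool))  [subst: {c:=Bool} | 1 pending]
  bind e := ((a -> b) -> (Int -> Bool))
step 3: unify f ~ Int  [subst: {c:=Bool, e:=((a -> b) -> (Int -> Bool))} | 0 pending]
  bind f := Int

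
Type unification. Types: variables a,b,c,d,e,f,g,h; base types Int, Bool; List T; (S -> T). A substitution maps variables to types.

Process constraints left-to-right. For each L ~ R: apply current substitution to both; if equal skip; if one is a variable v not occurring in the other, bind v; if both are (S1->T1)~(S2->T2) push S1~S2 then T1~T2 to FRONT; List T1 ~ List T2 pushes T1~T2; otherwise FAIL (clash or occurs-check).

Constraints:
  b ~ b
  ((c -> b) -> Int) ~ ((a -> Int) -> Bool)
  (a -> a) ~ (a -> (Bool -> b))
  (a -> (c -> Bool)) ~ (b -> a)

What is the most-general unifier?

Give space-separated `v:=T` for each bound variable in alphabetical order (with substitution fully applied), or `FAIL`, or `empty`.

step 1: unify b ~ b  [subst: {-} | 3 pending]
  -> identical, skip
step 2: unify ((c -> b) -> Int) ~ ((a -> Int) -> Bool)  [subst: {-} | 2 pending]
  -> decompose arrow: push (c -> b)~(a -> Int), Int~Bool
step 3: unify (c -> b) ~ (a -> Int)  [subst: {-} | 3 pending]
  -> decompose arrow: push c~a, b~Int
step 4: unify c ~ a  [subst: {-} | 4 pending]
  bind c := a
step 5: unify b ~ Int  [subst: {c:=a} | 3 pending]
  bind b := Int
step 6: unify Int ~ Bool  [subst: {c:=a, b:=Int} | 2 pending]
  clash: Int vs Bool

Answer: FAIL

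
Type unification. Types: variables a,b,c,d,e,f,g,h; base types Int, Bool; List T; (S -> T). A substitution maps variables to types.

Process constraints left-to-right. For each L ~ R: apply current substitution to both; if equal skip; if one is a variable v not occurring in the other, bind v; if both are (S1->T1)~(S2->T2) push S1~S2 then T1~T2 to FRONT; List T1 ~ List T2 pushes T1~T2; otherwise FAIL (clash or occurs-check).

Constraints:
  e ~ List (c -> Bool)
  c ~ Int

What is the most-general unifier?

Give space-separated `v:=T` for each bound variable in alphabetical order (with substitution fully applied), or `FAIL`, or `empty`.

Answer: c:=Int e:=List (Int -> Bool)

Derivation:
step 1: unify e ~ List (c -> Bool)  [subst: {-} | 1 pending]
  bind e := List (c -> Bool)
step 2: unify c ~ Int  [subst: {e:=List (c -> Bool)} | 0 pending]
  bind c := Int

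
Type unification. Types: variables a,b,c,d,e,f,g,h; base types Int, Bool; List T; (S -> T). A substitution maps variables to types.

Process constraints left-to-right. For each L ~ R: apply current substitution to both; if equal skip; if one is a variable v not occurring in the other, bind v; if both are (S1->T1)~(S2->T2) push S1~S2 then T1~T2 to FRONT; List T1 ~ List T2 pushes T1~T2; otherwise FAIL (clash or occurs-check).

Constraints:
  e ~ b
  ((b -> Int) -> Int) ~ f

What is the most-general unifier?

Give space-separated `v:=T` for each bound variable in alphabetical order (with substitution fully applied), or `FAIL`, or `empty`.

Answer: e:=b f:=((b -> Int) -> Int)

Derivation:
step 1: unify e ~ b  [subst: {-} | 1 pending]
  bind e := b
step 2: unify ((b -> Int) -> Int) ~ f  [subst: {e:=b} | 0 pending]
  bind f := ((b -> Int) -> Int)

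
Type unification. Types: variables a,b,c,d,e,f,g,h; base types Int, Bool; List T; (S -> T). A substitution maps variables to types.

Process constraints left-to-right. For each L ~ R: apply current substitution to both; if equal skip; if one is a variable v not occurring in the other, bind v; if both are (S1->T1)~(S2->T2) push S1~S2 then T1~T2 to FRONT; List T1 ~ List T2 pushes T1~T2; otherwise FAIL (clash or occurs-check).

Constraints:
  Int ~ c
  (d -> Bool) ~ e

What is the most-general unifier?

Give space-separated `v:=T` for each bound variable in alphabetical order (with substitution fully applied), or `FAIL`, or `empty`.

step 1: unify Int ~ c  [subst: {-} | 1 pending]
  bind c := Int
step 2: unify (d -> Bool) ~ e  [subst: {c:=Int} | 0 pending]
  bind e := (d -> Bool)

Answer: c:=Int e:=(d -> Bool)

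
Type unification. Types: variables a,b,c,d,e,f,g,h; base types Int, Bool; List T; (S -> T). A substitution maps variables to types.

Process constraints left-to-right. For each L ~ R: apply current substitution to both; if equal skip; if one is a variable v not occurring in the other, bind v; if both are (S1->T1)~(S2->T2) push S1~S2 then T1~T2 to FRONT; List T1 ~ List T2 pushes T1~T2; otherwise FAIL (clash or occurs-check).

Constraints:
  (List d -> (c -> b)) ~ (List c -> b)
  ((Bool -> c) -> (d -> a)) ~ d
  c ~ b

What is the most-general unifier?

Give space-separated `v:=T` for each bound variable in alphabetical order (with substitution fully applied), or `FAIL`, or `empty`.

step 1: unify (List d -> (c -> b)) ~ (List c -> b)  [subst: {-} | 2 pending]
  -> decompose arrow: push List d~List c, (c -> b)~b
step 2: unify List d ~ List c  [subst: {-} | 3 pending]
  -> decompose List: push d~c
step 3: unify d ~ c  [subst: {-} | 3 pending]
  bind d := c
step 4: unify (c -> b) ~ b  [subst: {d:=c} | 2 pending]
  occurs-check fail

Answer: FAIL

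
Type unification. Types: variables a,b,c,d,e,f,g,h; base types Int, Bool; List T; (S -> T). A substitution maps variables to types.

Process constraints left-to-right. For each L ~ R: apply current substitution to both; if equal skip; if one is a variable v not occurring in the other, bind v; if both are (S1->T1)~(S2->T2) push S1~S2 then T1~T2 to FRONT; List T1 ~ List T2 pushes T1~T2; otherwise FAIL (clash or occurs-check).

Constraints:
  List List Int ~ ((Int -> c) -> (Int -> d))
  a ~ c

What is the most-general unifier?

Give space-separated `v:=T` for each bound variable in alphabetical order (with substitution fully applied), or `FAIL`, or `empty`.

step 1: unify List List Int ~ ((Int -> c) -> (Int -> d))  [subst: {-} | 1 pending]
  clash: List List Int vs ((Int -> c) -> (Int -> d))

Answer: FAIL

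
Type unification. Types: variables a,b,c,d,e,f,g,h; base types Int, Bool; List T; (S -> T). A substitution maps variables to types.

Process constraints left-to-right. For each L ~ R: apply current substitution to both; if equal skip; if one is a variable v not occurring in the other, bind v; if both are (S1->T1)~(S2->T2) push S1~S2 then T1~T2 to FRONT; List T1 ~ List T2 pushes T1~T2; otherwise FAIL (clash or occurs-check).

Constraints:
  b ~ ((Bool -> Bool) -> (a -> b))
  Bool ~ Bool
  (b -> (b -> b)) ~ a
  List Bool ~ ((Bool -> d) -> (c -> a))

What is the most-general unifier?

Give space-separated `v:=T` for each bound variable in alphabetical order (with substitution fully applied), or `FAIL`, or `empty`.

step 1: unify b ~ ((Bool -> Bool) -> (a -> b))  [subst: {-} | 3 pending]
  occurs-check fail: b in ((Bool -> Bool) -> (a -> b))

Answer: FAIL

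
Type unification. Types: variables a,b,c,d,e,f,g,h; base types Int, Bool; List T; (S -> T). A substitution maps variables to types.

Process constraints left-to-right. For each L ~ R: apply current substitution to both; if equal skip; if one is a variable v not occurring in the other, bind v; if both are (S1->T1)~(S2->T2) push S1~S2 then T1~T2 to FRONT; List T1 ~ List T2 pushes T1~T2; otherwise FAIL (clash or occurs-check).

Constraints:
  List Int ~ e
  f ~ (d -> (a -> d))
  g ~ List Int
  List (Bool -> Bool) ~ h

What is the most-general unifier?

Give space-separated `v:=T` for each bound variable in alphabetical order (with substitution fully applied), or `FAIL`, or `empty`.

Answer: e:=List Int f:=(d -> (a -> d)) g:=List Int h:=List (Bool -> Bool)

Derivation:
step 1: unify List Int ~ e  [subst: {-} | 3 pending]
  bind e := List Int
step 2: unify f ~ (d -> (a -> d))  [subst: {e:=List Int} | 2 pending]
  bind f := (d -> (a -> d))
step 3: unify g ~ List Int  [subst: {e:=List Int, f:=(d -> (a -> d))} | 1 pending]
  bind g := List Int
step 4: unify List (Bool -> Bool) ~ h  [subst: {e:=List Int, f:=(d -> (a -> d)), g:=List Int} | 0 pending]
  bind h := List (Bool -> Bool)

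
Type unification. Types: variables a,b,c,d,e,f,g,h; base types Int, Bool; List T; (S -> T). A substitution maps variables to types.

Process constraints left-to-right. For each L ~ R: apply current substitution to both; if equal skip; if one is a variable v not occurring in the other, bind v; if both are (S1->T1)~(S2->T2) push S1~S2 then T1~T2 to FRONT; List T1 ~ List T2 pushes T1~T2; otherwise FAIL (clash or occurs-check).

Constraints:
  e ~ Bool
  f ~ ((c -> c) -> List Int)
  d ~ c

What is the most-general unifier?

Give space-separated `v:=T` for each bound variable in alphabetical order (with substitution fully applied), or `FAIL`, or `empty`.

Answer: d:=c e:=Bool f:=((c -> c) -> List Int)

Derivation:
step 1: unify e ~ Bool  [subst: {-} | 2 pending]
  bind e := Bool
step 2: unify f ~ ((c -> c) -> List Int)  [subst: {e:=Bool} | 1 pending]
  bind f := ((c -> c) -> List Int)
step 3: unify d ~ c  [subst: {e:=Bool, f:=((c -> c) -> List Int)} | 0 pending]
  bind d := c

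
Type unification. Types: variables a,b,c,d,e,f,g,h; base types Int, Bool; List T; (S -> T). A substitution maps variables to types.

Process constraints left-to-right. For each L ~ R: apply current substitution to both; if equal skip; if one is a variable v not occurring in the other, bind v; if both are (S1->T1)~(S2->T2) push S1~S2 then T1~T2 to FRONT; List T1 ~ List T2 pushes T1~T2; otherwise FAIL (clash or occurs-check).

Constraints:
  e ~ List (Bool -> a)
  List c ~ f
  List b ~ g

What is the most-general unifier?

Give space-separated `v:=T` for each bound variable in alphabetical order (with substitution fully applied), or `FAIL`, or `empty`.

step 1: unify e ~ List (Bool -> a)  [subst: {-} | 2 pending]
  bind e := List (Bool -> a)
step 2: unify List c ~ f  [subst: {e:=List (Bool -> a)} | 1 pending]
  bind f := List c
step 3: unify List b ~ g  [subst: {e:=List (Bool -> a), f:=List c} | 0 pending]
  bind g := List b

Answer: e:=List (Bool -> a) f:=List c g:=List b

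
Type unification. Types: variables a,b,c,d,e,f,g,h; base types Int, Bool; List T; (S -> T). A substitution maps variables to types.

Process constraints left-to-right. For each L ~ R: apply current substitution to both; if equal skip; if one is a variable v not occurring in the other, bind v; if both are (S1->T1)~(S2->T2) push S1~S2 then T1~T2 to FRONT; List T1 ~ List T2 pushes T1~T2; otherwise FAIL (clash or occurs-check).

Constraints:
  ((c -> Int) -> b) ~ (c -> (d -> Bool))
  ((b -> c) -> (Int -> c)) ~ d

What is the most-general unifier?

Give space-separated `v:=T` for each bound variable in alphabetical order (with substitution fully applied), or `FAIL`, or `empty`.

step 1: unify ((c -> Int) -> b) ~ (c -> (d -> Bool))  [subst: {-} | 1 pending]
  -> decompose arrow: push (c -> Int)~c, b~(d -> Bool)
step 2: unify (c -> Int) ~ c  [subst: {-} | 2 pending]
  occurs-check fail

Answer: FAIL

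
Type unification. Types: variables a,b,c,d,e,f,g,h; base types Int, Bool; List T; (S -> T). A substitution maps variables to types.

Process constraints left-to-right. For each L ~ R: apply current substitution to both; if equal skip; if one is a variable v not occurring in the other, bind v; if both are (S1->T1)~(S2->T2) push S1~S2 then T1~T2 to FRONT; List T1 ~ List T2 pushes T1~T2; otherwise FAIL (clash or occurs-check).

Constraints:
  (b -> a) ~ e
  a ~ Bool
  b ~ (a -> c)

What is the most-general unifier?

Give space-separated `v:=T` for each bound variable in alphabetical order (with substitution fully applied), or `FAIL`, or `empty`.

Answer: a:=Bool b:=(Bool -> c) e:=((Bool -> c) -> Bool)

Derivation:
step 1: unify (b -> a) ~ e  [subst: {-} | 2 pending]
  bind e := (b -> a)
step 2: unify a ~ Bool  [subst: {e:=(b -> a)} | 1 pending]
  bind a := Bool
step 3: unify b ~ (Bool -> c)  [subst: {e:=(b -> a), a:=Bool} | 0 pending]
  bind b := (Bool -> c)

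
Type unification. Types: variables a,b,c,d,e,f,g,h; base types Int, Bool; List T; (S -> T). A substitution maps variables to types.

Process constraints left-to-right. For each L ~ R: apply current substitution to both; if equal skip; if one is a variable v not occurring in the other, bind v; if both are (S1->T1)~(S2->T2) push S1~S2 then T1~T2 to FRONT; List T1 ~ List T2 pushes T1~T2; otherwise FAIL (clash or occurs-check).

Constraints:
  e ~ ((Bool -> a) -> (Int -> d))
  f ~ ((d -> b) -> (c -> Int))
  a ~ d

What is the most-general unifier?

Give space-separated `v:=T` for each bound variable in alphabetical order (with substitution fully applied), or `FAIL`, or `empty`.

step 1: unify e ~ ((Bool -> a) -> (Int -> d))  [subst: {-} | 2 pending]
  bind e := ((Bool -> a) -> (Int -> d))
step 2: unify f ~ ((d -> b) -> (c -> Int))  [subst: {e:=((Bool -> a) -> (Int -> d))} | 1 pending]
  bind f := ((d -> b) -> (c -> Int))
step 3: unify a ~ d  [subst: {e:=((Bool -> a) -> (Int -> d)), f:=((d -> b) -> (c -> Int))} | 0 pending]
  bind a := d

Answer: a:=d e:=((Bool -> d) -> (Int -> d)) f:=((d -> b) -> (c -> Int))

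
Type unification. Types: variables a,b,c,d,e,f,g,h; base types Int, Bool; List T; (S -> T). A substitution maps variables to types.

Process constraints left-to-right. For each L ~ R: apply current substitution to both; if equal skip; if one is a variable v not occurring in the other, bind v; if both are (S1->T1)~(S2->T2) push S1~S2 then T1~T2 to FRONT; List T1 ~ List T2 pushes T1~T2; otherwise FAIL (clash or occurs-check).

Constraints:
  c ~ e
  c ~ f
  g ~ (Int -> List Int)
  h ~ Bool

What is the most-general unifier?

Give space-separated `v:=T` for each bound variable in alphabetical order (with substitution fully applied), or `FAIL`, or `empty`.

step 1: unify c ~ e  [subst: {-} | 3 pending]
  bind c := e
step 2: unify e ~ f  [subst: {c:=e} | 2 pending]
  bind e := f
step 3: unify g ~ (Int -> List Int)  [subst: {c:=e, e:=f} | 1 pending]
  bind g := (Int -> List Int)
step 4: unify h ~ Bool  [subst: {c:=e, e:=f, g:=(Int -> List Int)} | 0 pending]
  bind h := Bool

Answer: c:=f e:=f g:=(Int -> List Int) h:=Bool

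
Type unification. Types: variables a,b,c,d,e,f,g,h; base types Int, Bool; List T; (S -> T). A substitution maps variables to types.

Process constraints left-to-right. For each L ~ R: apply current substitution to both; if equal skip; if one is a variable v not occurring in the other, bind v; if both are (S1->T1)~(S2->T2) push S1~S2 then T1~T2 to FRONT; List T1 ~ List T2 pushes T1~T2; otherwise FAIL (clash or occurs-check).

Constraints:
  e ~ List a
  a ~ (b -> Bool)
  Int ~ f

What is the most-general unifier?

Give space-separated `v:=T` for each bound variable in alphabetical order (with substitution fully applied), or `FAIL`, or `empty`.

Answer: a:=(b -> Bool) e:=List (b -> Bool) f:=Int

Derivation:
step 1: unify e ~ List a  [subst: {-} | 2 pending]
  bind e := List a
step 2: unify a ~ (b -> Bool)  [subst: {e:=List a} | 1 pending]
  bind a := (b -> Bool)
step 3: unify Int ~ f  [subst: {e:=List a, a:=(b -> Bool)} | 0 pending]
  bind f := Int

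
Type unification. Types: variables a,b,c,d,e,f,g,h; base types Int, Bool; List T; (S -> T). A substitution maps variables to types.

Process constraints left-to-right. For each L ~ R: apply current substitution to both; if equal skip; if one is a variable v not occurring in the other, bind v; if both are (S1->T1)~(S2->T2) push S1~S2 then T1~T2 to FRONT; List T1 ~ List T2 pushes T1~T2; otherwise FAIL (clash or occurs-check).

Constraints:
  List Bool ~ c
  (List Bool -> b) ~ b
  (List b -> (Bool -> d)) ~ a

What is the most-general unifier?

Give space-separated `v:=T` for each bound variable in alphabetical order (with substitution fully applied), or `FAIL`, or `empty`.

step 1: unify List Bool ~ c  [subst: {-} | 2 pending]
  bind c := List Bool
step 2: unify (List Bool -> b) ~ b  [subst: {c:=List Bool} | 1 pending]
  occurs-check fail

Answer: FAIL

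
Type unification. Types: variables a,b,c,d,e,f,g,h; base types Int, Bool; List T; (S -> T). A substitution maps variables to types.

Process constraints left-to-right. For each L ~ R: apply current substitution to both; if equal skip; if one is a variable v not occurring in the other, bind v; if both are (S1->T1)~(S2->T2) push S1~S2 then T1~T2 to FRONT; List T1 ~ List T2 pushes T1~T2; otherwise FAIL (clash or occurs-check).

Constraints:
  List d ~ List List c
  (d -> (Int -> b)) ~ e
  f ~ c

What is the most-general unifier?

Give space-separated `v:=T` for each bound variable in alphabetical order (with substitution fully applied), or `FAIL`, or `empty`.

step 1: unify List d ~ List List c  [subst: {-} | 2 pending]
  -> decompose List: push d~List c
step 2: unify d ~ List c  [subst: {-} | 2 pending]
  bind d := List c
step 3: unify (List c -> (Int -> b)) ~ e  [subst: {d:=List c} | 1 pending]
  bind e := (List c -> (Int -> b))
step 4: unify f ~ c  [subst: {d:=List c, e:=(List c -> (Int -> b))} | 0 pending]
  bind f := c

Answer: d:=List c e:=(List c -> (Int -> b)) f:=c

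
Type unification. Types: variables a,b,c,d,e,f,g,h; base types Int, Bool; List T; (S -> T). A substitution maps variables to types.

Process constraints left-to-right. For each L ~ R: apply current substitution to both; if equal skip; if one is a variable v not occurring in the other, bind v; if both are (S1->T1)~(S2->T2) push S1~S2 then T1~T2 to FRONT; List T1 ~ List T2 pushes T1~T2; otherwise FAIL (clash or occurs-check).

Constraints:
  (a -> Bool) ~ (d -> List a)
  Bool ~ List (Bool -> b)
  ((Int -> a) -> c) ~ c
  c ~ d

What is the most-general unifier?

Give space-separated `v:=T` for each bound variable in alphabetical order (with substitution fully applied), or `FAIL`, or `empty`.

step 1: unify (a -> Bool) ~ (d -> List a)  [subst: {-} | 3 pending]
  -> decompose arrow: push a~d, Bool~List a
step 2: unify a ~ d  [subst: {-} | 4 pending]
  bind a := d
step 3: unify Bool ~ List d  [subst: {a:=d} | 3 pending]
  clash: Bool vs List d

Answer: FAIL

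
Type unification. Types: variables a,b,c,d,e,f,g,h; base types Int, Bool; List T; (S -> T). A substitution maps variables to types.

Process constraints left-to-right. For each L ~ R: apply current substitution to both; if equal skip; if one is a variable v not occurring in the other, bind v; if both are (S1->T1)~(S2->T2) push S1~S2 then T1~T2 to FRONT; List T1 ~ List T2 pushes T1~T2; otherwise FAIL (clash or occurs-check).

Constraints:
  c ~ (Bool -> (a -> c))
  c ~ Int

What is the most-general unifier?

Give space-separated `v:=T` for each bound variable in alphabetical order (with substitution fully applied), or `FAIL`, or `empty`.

step 1: unify c ~ (Bool -> (a -> c))  [subst: {-} | 1 pending]
  occurs-check fail: c in (Bool -> (a -> c))

Answer: FAIL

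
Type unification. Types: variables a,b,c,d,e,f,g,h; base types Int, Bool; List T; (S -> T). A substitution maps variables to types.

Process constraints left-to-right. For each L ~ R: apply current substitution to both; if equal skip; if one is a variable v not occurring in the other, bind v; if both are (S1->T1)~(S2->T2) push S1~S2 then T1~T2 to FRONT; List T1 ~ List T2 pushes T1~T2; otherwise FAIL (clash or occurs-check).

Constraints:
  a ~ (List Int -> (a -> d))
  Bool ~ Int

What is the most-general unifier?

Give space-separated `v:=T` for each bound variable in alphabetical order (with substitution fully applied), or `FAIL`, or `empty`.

Answer: FAIL

Derivation:
step 1: unify a ~ (List Int -> (a -> d))  [subst: {-} | 1 pending]
  occurs-check fail: a in (List Int -> (a -> d))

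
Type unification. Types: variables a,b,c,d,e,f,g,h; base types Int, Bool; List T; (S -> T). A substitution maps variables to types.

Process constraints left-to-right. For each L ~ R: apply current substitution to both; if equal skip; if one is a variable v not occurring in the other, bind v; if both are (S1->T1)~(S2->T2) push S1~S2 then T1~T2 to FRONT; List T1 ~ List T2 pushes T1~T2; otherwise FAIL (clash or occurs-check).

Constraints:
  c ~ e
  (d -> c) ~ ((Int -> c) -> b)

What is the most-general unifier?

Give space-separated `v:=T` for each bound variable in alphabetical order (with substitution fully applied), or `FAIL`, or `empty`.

step 1: unify c ~ e  [subst: {-} | 1 pending]
  bind c := e
step 2: unify (d -> e) ~ ((Int -> e) -> b)  [subst: {c:=e} | 0 pending]
  -> decompose arrow: push d~(Int -> e), e~b
step 3: unify d ~ (Int -> e)  [subst: {c:=e} | 1 pending]
  bind d := (Int -> e)
step 4: unify e ~ b  [subst: {c:=e, d:=(Int -> e)} | 0 pending]
  bind e := b

Answer: c:=b d:=(Int -> b) e:=b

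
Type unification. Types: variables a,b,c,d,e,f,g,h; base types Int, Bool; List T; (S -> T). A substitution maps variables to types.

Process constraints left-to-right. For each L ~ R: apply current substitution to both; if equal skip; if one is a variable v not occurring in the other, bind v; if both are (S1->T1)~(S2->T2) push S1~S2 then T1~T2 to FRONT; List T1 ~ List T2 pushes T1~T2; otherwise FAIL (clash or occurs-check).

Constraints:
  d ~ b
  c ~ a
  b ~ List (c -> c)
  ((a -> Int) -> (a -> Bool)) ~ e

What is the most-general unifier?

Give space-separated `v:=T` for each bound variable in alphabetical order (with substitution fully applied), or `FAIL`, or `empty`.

step 1: unify d ~ b  [subst: {-} | 3 pending]
  bind d := b
step 2: unify c ~ a  [subst: {d:=b} | 2 pending]
  bind c := a
step 3: unify b ~ List (a -> a)  [subst: {d:=b, c:=a} | 1 pending]
  bind b := List (a -> a)
step 4: unify ((a -> Int) -> (a -> Bool)) ~ e  [subst: {d:=b, c:=a, b:=List (a -> a)} | 0 pending]
  bind e := ((a -> Int) -> (a -> Bool))

Answer: b:=List (a -> a) c:=a d:=List (a -> a) e:=((a -> Int) -> (a -> Bool))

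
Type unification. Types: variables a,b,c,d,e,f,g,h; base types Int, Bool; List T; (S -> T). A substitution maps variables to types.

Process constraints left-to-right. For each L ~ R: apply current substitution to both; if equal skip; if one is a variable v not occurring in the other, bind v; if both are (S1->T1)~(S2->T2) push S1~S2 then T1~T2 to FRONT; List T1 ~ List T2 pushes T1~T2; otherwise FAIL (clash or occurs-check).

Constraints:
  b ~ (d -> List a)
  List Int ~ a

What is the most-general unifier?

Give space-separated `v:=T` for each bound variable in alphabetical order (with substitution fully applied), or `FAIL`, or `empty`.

step 1: unify b ~ (d -> List a)  [subst: {-} | 1 pending]
  bind b := (d -> List a)
step 2: unify List Int ~ a  [subst: {b:=(d -> List a)} | 0 pending]
  bind a := List Int

Answer: a:=List Int b:=(d -> List List Int)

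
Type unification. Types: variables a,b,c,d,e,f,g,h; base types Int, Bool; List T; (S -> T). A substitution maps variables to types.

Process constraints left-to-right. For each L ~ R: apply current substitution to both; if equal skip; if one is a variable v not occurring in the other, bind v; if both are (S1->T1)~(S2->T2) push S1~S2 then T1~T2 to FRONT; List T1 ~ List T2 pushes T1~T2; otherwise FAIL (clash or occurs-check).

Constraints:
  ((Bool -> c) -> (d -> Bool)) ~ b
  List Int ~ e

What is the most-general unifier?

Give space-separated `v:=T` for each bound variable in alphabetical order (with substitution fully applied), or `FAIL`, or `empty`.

Answer: b:=((Bool -> c) -> (d -> Bool)) e:=List Int

Derivation:
step 1: unify ((Bool -> c) -> (d -> Bool)) ~ b  [subst: {-} | 1 pending]
  bind b := ((Bool -> c) -> (d -> Bool))
step 2: unify List Int ~ e  [subst: {b:=((Bool -> c) -> (d -> Bool))} | 0 pending]
  bind e := List Int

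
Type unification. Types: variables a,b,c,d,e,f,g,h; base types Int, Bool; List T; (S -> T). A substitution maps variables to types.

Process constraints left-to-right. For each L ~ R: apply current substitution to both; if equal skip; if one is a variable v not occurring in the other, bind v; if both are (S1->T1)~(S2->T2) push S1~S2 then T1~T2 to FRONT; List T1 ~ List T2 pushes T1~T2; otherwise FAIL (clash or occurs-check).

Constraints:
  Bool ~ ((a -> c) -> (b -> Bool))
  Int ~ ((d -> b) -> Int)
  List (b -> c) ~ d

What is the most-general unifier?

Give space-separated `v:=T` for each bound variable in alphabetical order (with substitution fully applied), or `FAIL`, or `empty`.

Answer: FAIL

Derivation:
step 1: unify Bool ~ ((a -> c) -> (b -> Bool))  [subst: {-} | 2 pending]
  clash: Bool vs ((a -> c) -> (b -> Bool))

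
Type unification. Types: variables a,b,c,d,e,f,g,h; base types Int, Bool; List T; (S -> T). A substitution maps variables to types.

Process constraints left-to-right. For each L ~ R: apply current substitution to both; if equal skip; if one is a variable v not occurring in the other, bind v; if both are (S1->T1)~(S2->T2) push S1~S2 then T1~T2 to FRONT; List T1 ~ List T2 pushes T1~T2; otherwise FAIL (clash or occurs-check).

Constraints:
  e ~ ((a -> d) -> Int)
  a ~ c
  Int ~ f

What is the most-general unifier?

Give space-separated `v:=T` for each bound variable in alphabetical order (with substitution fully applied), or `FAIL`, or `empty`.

step 1: unify e ~ ((a -> d) -> Int)  [subst: {-} | 2 pending]
  bind e := ((a -> d) -> Int)
step 2: unify a ~ c  [subst: {e:=((a -> d) -> Int)} | 1 pending]
  bind a := c
step 3: unify Int ~ f  [subst: {e:=((a -> d) -> Int), a:=c} | 0 pending]
  bind f := Int

Answer: a:=c e:=((c -> d) -> Int) f:=Int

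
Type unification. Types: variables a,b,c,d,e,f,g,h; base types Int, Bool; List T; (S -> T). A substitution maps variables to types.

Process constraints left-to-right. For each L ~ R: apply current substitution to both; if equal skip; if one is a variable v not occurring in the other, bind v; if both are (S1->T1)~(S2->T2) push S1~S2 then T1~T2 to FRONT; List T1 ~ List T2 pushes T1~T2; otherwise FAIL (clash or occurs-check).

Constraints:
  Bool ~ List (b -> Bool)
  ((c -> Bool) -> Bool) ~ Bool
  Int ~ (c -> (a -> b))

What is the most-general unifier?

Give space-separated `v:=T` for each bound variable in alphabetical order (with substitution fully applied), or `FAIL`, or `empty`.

Answer: FAIL

Derivation:
step 1: unify Bool ~ List (b -> Bool)  [subst: {-} | 2 pending]
  clash: Bool vs List (b -> Bool)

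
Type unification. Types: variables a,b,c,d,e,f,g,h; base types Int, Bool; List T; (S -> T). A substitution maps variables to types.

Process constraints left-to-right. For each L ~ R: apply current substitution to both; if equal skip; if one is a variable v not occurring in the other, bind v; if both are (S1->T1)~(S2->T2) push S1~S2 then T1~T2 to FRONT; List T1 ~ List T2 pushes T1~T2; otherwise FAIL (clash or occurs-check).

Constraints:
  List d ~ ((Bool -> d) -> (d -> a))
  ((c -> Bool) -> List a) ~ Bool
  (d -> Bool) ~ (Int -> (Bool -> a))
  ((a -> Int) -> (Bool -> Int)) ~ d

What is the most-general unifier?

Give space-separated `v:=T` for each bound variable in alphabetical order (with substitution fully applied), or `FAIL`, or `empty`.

Answer: FAIL

Derivation:
step 1: unify List d ~ ((Bool -> d) -> (d -> a))  [subst: {-} | 3 pending]
  clash: List d vs ((Bool -> d) -> (d -> a))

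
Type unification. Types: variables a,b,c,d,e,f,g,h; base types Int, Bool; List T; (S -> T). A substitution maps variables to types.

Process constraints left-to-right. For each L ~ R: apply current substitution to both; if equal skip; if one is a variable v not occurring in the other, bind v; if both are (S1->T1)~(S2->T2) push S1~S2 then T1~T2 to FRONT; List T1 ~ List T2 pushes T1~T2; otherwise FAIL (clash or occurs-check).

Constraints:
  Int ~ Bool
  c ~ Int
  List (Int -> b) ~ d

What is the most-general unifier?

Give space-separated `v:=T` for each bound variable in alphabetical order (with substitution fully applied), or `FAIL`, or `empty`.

step 1: unify Int ~ Bool  [subst: {-} | 2 pending]
  clash: Int vs Bool

Answer: FAIL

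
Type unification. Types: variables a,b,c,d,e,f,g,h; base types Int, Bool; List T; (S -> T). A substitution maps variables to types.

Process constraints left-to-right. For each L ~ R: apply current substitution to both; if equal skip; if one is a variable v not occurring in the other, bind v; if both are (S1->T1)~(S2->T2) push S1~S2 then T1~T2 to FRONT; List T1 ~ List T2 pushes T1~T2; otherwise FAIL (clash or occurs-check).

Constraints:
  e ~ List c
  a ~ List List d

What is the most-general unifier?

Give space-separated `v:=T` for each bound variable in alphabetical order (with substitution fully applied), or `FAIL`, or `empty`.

Answer: a:=List List d e:=List c

Derivation:
step 1: unify e ~ List c  [subst: {-} | 1 pending]
  bind e := List c
step 2: unify a ~ List List d  [subst: {e:=List c} | 0 pending]
  bind a := List List d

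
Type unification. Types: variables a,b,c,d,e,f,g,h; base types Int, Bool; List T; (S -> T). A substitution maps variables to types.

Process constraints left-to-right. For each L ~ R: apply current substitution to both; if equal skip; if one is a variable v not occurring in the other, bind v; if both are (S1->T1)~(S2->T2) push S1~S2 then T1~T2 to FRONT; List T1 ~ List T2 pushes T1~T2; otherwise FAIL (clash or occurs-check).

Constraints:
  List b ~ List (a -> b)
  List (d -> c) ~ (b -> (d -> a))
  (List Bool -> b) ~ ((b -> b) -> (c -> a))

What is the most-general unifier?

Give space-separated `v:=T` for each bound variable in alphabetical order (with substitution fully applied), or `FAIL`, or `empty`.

step 1: unify List b ~ List (a -> b)  [subst: {-} | 2 pending]
  -> decompose List: push b~(a -> b)
step 2: unify b ~ (a -> b)  [subst: {-} | 2 pending]
  occurs-check fail: b in (a -> b)

Answer: FAIL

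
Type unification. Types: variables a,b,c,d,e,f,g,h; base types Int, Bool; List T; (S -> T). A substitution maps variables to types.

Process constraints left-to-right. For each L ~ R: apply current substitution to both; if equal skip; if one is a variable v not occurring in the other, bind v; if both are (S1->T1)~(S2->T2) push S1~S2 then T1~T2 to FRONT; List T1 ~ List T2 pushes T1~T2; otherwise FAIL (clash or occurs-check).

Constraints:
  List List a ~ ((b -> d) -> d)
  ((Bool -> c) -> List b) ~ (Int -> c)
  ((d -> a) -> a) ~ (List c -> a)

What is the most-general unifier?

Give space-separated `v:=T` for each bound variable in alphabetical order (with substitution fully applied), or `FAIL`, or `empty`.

step 1: unify List List a ~ ((b -> d) -> d)  [subst: {-} | 2 pending]
  clash: List List a vs ((b -> d) -> d)

Answer: FAIL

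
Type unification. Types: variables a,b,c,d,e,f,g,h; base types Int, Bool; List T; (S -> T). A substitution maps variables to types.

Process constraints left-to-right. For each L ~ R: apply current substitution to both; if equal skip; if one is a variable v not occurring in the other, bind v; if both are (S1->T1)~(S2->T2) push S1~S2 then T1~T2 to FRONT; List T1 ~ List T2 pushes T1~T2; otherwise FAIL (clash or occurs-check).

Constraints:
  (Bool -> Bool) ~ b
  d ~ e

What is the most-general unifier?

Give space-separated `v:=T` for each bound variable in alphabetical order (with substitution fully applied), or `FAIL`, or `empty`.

step 1: unify (Bool -> Bool) ~ b  [subst: {-} | 1 pending]
  bind b := (Bool -> Bool)
step 2: unify d ~ e  [subst: {b:=(Bool -> Bool)} | 0 pending]
  bind d := e

Answer: b:=(Bool -> Bool) d:=e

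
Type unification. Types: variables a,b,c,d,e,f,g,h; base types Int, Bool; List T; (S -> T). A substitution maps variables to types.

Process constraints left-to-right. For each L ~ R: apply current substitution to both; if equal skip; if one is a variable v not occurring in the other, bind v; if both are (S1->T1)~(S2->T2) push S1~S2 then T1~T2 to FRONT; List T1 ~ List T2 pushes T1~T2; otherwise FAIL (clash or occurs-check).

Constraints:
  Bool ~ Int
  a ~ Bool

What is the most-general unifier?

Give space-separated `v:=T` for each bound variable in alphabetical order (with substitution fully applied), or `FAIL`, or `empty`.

Answer: FAIL

Derivation:
step 1: unify Bool ~ Int  [subst: {-} | 1 pending]
  clash: Bool vs Int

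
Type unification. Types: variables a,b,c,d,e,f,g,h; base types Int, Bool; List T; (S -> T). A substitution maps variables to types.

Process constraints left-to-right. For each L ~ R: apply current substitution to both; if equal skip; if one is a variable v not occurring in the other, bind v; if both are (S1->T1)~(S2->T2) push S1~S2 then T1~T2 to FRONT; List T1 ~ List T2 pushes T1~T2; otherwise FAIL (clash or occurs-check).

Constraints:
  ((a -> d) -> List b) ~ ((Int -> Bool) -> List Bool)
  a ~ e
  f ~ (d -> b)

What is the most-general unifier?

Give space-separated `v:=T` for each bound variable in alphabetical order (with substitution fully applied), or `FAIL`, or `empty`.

Answer: a:=Int b:=Bool d:=Bool e:=Int f:=(Bool -> Bool)

Derivation:
step 1: unify ((a -> d) -> List b) ~ ((Int -> Bool) -> List Bool)  [subst: {-} | 2 pending]
  -> decompose arrow: push (a -> d)~(Int -> Bool), List b~List Bool
step 2: unify (a -> d) ~ (Int -> Bool)  [subst: {-} | 3 pending]
  -> decompose arrow: push a~Int, d~Bool
step 3: unify a ~ Int  [subst: {-} | 4 pending]
  bind a := Int
step 4: unify d ~ Bool  [subst: {a:=Int} | 3 pending]
  bind d := Bool
step 5: unify List b ~ List Bool  [subst: {a:=Int, d:=Bool} | 2 pending]
  -> decompose List: push b~Bool
step 6: unify b ~ Bool  [subst: {a:=Int, d:=Bool} | 2 pending]
  bind b := Bool
step 7: unify Int ~ e  [subst: {a:=Int, d:=Bool, b:=Bool} | 1 pending]
  bind e := Int
step 8: unify f ~ (Bool -> Bool)  [subst: {a:=Int, d:=Bool, b:=Bool, e:=Int} | 0 pending]
  bind f := (Bool -> Bool)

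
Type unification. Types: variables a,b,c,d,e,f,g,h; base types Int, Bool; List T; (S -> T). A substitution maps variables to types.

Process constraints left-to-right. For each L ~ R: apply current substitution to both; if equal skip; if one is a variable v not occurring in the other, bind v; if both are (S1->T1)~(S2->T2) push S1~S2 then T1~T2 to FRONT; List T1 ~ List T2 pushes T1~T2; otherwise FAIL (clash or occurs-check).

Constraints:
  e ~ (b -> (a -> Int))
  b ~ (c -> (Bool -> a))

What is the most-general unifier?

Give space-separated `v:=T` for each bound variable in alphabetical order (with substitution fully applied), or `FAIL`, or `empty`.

step 1: unify e ~ (b -> (a -> Int))  [subst: {-} | 1 pending]
  bind e := (b -> (a -> Int))
step 2: unify b ~ (c -> (Bool -> a))  [subst: {e:=(b -> (a -> Int))} | 0 pending]
  bind b := (c -> (Bool -> a))

Answer: b:=(c -> (Bool -> a)) e:=((c -> (Bool -> a)) -> (a -> Int))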